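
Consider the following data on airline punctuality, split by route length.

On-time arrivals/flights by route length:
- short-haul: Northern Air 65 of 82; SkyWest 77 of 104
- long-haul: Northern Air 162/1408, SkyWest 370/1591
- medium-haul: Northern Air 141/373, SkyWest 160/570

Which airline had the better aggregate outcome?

Short-haul: Northern Air 65/82 = 79.3%, SkyWest 77/104 = 74.0% → Northern Air
Long-haul: Northern Air 162/1408 = 11.5%, SkyWest 370/1591 = 23.3% → SkyWest
Medium-haul: Northern Air 141/373 = 37.8%, SkyWest 160/570 = 28.1% → Northern Air
Overall: Northern Air 368/1863 = 19.8%, SkyWest 607/2265 = 26.8% → SkyWest
(Neither sweeps every route group, but SkyWest has the higher pooled rate.)

SkyWest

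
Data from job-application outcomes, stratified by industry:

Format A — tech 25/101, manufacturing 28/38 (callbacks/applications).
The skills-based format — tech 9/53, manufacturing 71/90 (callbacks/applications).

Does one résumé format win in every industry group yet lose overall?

Tech: Format A 25/101 = 24.8%, the skills-based format 9/53 = 17.0% → Format A
Manufacturing: Format A 28/38 = 73.7%, the skills-based format 71/90 = 78.9% → the skills-based format
Overall: Format A 53/139 = 38.1%, the skills-based format 80/143 = 55.9% → the skills-based format
Neither sweeps: Format A wins 1 of 2 groups, the skills-based format wins 1. The skills-based format wins overall but not every group — no Simpson reversal.

No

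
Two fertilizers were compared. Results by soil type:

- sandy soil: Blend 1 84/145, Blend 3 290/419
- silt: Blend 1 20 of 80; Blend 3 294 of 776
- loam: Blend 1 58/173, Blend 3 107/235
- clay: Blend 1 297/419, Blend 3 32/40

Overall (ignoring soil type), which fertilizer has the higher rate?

Blend 1

Sandy soil: Blend 1 84/145 = 57.9%, Blend 3 290/419 = 69.2% → Blend 3
Silt: Blend 1 20/80 = 25.0%, Blend 3 294/776 = 37.9% → Blend 3
Loam: Blend 1 58/173 = 33.5%, Blend 3 107/235 = 45.5% → Blend 3
Clay: Blend 1 297/419 = 70.9%, Blend 3 32/40 = 80.0% → Blend 3
Overall: Blend 1 459/817 = 56.2%, Blend 3 723/1470 = 49.2% → Blend 1
(Blend 3 wins every soil group but Blend 1 wins overall — Blend 3's plots skew toward the low-rate silt group.)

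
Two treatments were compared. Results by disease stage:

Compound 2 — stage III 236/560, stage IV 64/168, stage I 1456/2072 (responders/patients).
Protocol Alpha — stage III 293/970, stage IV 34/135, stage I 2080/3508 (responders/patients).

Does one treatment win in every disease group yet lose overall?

Stage III: Compound 2 236/560 = 42.1%, Protocol Alpha 293/970 = 30.2% → Compound 2
Stage IV: Compound 2 64/168 = 38.1%, Protocol Alpha 34/135 = 25.2% → Compound 2
Stage I: Compound 2 1456/2072 = 70.3%, Protocol Alpha 2080/3508 = 59.3% → Compound 2
Overall: Compound 2 1756/2800 = 62.7%, Protocol Alpha 2407/4613 = 52.2% → Compound 2
Compound 2 wins overall and in every disease group — no reversal.

No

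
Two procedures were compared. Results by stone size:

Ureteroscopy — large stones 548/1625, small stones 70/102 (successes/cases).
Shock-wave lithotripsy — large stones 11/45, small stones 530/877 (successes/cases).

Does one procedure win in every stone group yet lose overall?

Large stones: ureteroscopy 548/1625 = 33.7%, shock-wave lithotripsy 11/45 = 24.4% → ureteroscopy
Small stones: ureteroscopy 70/102 = 68.6%, shock-wave lithotripsy 530/877 = 60.4% → ureteroscopy
Overall: ureteroscopy 618/1727 = 35.8%, shock-wave lithotripsy 541/922 = 58.7% → shock-wave lithotripsy
Ureteroscopy wins each stone group but shock-wave lithotripsy wins overall — the comparison reverses. Ureteroscopy's cases skew toward large stones, which has a lower base rate.

Yes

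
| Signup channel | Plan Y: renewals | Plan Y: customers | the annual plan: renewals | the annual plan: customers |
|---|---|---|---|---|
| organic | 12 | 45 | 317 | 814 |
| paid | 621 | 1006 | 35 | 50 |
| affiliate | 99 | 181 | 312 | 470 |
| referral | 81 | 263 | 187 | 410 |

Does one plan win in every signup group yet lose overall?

Organic: Plan Y 12/45 = 26.7%, the annual plan 317/814 = 38.9% → the annual plan
Paid: Plan Y 621/1006 = 61.7%, the annual plan 35/50 = 70.0% → the annual plan
Affiliate: Plan Y 99/181 = 54.7%, the annual plan 312/470 = 66.4% → the annual plan
Referral: Plan Y 81/263 = 30.8%, the annual plan 187/410 = 45.6% → the annual plan
Overall: Plan Y 813/1495 = 54.4%, the annual plan 851/1744 = 48.8% → Plan Y
The annual plan wins each signup group but Plan Y wins overall — the comparison reverses. The annual plan's customers skew toward organic, which has a lower base rate.

Yes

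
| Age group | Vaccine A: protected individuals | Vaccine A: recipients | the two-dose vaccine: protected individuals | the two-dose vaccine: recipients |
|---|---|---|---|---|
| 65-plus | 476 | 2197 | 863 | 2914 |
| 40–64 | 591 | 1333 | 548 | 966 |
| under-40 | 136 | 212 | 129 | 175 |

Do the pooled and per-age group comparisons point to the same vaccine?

Yes

65-plus: Vaccine A 476/2197 = 21.7%, the two-dose vaccine 863/2914 = 29.6% → the two-dose vaccine
40–64: Vaccine A 591/1333 = 44.3%, the two-dose vaccine 548/966 = 56.7% → the two-dose vaccine
Under-40: Vaccine A 136/212 = 64.2%, the two-dose vaccine 129/175 = 73.7% → the two-dose vaccine
Overall: Vaccine A 1203/3742 = 32.1%, the two-dose vaccine 1540/4055 = 38.0% → the two-dose vaccine
The two-dose vaccine wins overall and in every age group — no reversal.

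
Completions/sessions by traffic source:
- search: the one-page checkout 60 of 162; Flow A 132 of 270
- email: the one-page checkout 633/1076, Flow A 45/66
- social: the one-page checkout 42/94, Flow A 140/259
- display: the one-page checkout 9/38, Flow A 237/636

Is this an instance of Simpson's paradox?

Search: the one-page checkout 60/162 = 37.0%, Flow A 132/270 = 48.9% → Flow A
Email: the one-page checkout 633/1076 = 58.8%, Flow A 45/66 = 68.2% → Flow A
Social: the one-page checkout 42/94 = 44.7%, Flow A 140/259 = 54.1% → Flow A
Display: the one-page checkout 9/38 = 23.7%, Flow A 237/636 = 37.3% → Flow A
Overall: the one-page checkout 744/1370 = 54.3%, Flow A 554/1231 = 45.0% → the one-page checkout
Flow A wins each traffic group but the one-page checkout wins overall — the comparison reverses. Flow A's sessions skew toward display, which has a lower base rate.

Yes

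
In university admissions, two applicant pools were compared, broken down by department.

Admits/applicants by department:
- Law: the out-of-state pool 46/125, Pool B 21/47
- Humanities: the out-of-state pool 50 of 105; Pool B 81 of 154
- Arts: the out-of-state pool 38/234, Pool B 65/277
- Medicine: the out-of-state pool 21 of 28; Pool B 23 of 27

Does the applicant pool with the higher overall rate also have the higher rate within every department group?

Law: the out-of-state pool 46/125 = 36.8%, Pool B 21/47 = 44.7% → Pool B
Humanities: the out-of-state pool 50/105 = 47.6%, Pool B 81/154 = 52.6% → Pool B
Arts: the out-of-state pool 38/234 = 16.2%, Pool B 65/277 = 23.5% → Pool B
Medicine: the out-of-state pool 21/28 = 75.0%, Pool B 23/27 = 85.2% → Pool B
Overall: the out-of-state pool 155/492 = 31.5%, Pool B 190/505 = 37.6% → Pool B
Pool B wins overall and in every department group — no reversal.

Yes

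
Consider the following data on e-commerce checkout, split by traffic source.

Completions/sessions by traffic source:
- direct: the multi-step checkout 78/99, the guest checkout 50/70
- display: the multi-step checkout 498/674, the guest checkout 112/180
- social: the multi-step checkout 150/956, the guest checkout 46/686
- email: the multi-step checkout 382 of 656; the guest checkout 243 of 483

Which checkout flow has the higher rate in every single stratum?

Direct: the multi-step checkout 78/99 = 78.8%, the guest checkout 50/70 = 71.4% → the multi-step checkout
Display: the multi-step checkout 498/674 = 73.9%, the guest checkout 112/180 = 62.2% → the multi-step checkout
Social: the multi-step checkout 150/956 = 15.7%, the guest checkout 46/686 = 6.7% → the multi-step checkout
Email: the multi-step checkout 382/656 = 58.2%, the guest checkout 243/483 = 50.3% → the multi-step checkout
The multi-step checkout has the higher rate in all 4 groups.

the multi-step checkout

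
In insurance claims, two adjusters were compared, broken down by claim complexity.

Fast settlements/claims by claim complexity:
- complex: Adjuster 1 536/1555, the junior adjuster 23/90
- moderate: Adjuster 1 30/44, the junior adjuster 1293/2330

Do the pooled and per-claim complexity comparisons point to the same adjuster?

Complex: Adjuster 1 536/1555 = 34.5%, the junior adjuster 23/90 = 25.6% → Adjuster 1
Moderate: Adjuster 1 30/44 = 68.2%, the junior adjuster 1293/2330 = 55.5% → Adjuster 1
Overall: Adjuster 1 566/1599 = 35.4%, the junior adjuster 1316/2420 = 54.4% → the junior adjuster
Adjuster 1 wins each claim group but the junior adjuster wins overall — the comparison reverses. Adjuster 1's claims skew toward complex, which has a lower base rate.

No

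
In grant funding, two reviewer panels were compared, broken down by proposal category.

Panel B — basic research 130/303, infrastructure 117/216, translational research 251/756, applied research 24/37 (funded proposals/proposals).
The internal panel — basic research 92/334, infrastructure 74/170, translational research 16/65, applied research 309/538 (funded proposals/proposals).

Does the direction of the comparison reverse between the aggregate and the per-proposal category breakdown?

Basic research: Panel B 130/303 = 42.9%, the internal panel 92/334 = 27.5% → Panel B
Infrastructure: Panel B 117/216 = 54.2%, the internal panel 74/170 = 43.5% → Panel B
Translational research: Panel B 251/756 = 33.2%, the internal panel 16/65 = 24.6% → Panel B
Applied research: Panel B 24/37 = 64.9%, the internal panel 309/538 = 57.4% → Panel B
Overall: Panel B 522/1312 = 39.8%, the internal panel 491/1107 = 44.4% → the internal panel
Panel B wins each proposal group but the internal panel wins overall — the comparison reverses. Panel B's proposals skew toward translational research, which has a lower base rate.

Yes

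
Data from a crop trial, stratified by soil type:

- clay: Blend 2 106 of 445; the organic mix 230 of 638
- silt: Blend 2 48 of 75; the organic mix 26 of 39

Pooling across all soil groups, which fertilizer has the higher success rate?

the organic mix

Clay: Blend 2 106/445 = 23.8%, the organic mix 230/638 = 36.1% → the organic mix
Silt: Blend 2 48/75 = 64.0%, the organic mix 26/39 = 66.7% → the organic mix
Overall: Blend 2 154/520 = 29.6%, the organic mix 256/677 = 37.8% → the organic mix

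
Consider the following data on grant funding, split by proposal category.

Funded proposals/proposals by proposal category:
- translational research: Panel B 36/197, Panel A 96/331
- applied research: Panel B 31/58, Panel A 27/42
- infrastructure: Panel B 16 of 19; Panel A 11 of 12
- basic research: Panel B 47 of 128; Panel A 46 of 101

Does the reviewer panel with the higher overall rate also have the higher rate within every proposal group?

Translational research: Panel B 36/197 = 18.3%, Panel A 96/331 = 29.0% → Panel A
Applied research: Panel B 31/58 = 53.4%, Panel A 27/42 = 64.3% → Panel A
Infrastructure: Panel B 16/19 = 84.2%, Panel A 11/12 = 91.7% → Panel A
Basic research: Panel B 47/128 = 36.7%, Panel A 46/101 = 45.5% → Panel A
Overall: Panel B 130/402 = 32.3%, Panel A 180/486 = 37.0% → Panel A
Panel A wins overall and in every proposal group — no reversal.

Yes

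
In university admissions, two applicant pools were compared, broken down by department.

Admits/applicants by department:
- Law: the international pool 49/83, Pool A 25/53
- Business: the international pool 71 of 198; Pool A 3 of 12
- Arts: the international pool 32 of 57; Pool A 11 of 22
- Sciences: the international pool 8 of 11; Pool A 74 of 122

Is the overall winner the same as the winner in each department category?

Law: the international pool 49/83 = 59.0%, Pool A 25/53 = 47.2% → the international pool
Business: the international pool 71/198 = 35.9%, Pool A 3/12 = 25.0% → the international pool
Arts: the international pool 32/57 = 56.1%, Pool A 11/22 = 50.0% → the international pool
Sciences: the international pool 8/11 = 72.7%, Pool A 74/122 = 60.7% → the international pool
Overall: the international pool 160/349 = 45.8%, Pool A 113/209 = 54.1% → Pool A
The international pool wins each department group but Pool A wins overall — the comparison reverses. The international pool's applicants skew toward Business, which has a lower base rate.

No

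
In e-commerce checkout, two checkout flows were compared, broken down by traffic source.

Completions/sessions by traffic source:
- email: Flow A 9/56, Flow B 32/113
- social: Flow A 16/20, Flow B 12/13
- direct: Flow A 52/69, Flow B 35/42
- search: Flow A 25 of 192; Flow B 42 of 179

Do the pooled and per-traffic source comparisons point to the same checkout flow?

Email: Flow A 9/56 = 16.1%, Flow B 32/113 = 28.3% → Flow B
Social: Flow A 16/20 = 80.0%, Flow B 12/13 = 92.3% → Flow B
Direct: Flow A 52/69 = 75.4%, Flow B 35/42 = 83.3% → Flow B
Search: Flow A 25/192 = 13.0%, Flow B 42/179 = 23.5% → Flow B
Overall: Flow A 102/337 = 30.3%, Flow B 121/347 = 34.9% → Flow B
Flow B wins overall and in every traffic group — no reversal.

Yes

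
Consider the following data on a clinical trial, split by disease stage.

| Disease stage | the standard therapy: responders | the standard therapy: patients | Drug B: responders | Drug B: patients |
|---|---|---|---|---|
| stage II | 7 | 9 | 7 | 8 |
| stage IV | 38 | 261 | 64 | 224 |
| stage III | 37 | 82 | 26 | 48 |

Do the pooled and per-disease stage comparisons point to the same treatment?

Yes

Stage II: the standard therapy 7/9 = 77.8%, Drug B 7/8 = 87.5% → Drug B
Stage IV: the standard therapy 38/261 = 14.6%, Drug B 64/224 = 28.6% → Drug B
Stage III: the standard therapy 37/82 = 45.1%, Drug B 26/48 = 54.2% → Drug B
Overall: the standard therapy 82/352 = 23.3%, Drug B 97/280 = 34.6% → Drug B
Drug B wins overall and in every disease group — no reversal.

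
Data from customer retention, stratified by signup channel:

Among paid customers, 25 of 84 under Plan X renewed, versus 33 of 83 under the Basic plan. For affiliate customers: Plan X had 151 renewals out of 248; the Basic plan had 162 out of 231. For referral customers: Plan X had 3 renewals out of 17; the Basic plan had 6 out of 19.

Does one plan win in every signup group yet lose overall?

No

Paid: Plan X 25/84 = 29.8%, the Basic plan 33/83 = 39.8% → the Basic plan
Affiliate: Plan X 151/248 = 60.9%, the Basic plan 162/231 = 70.1% → the Basic plan
Referral: Plan X 3/17 = 17.6%, the Basic plan 6/19 = 31.6% → the Basic plan
Overall: Plan X 179/349 = 51.3%, the Basic plan 201/333 = 60.4% → the Basic plan
The Basic plan wins overall and in every signup group — no reversal.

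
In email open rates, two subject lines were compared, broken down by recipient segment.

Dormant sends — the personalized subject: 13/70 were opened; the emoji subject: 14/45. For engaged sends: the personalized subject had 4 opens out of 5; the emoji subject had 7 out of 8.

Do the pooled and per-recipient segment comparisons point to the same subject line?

Yes

Dormant: the personalized subject 13/70 = 18.6%, the emoji subject 14/45 = 31.1% → the emoji subject
Engaged: the personalized subject 4/5 = 80.0%, the emoji subject 7/8 = 87.5% → the emoji subject
Overall: the personalized subject 17/75 = 22.7%, the emoji subject 21/53 = 39.6% → the emoji subject
The emoji subject wins overall and in every recipient group — no reversal.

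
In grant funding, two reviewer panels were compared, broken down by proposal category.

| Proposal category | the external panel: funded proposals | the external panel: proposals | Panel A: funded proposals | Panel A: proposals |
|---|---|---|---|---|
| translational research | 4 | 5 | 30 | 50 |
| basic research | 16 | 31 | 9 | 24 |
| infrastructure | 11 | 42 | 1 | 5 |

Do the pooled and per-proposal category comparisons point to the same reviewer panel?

Translational research: the external panel 4/5 = 80.0%, Panel A 30/50 = 60.0% → the external panel
Basic research: the external panel 16/31 = 51.6%, Panel A 9/24 = 37.5% → the external panel
Infrastructure: the external panel 11/42 = 26.2%, Panel A 1/5 = 20.0% → the external panel
Overall: the external panel 31/78 = 39.7%, Panel A 40/79 = 50.6% → Panel A
The external panel wins each proposal group but Panel A wins overall — the comparison reverses. The external panel's proposals skew toward infrastructure, which has a lower base rate.

No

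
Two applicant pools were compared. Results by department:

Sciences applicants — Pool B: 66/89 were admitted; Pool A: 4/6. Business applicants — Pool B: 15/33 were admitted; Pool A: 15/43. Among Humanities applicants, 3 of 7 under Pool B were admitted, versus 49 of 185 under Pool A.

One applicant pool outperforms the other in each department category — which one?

Sciences: Pool B 66/89 = 74.2%, Pool A 4/6 = 66.7% → Pool B
Business: Pool B 15/33 = 45.5%, Pool A 15/43 = 34.9% → Pool B
Humanities: Pool B 3/7 = 42.9%, Pool A 49/185 = 26.5% → Pool B
Pool B has the higher rate in all 3 groups.

Pool B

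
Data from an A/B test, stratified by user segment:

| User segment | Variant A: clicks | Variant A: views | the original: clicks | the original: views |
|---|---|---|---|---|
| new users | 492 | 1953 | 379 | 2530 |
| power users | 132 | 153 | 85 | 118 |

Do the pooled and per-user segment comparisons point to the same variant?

New users: Variant A 492/1953 = 25.2%, the original 379/2530 = 15.0% → Variant A
Power users: Variant A 132/153 = 86.3%, the original 85/118 = 72.0% → Variant A
Overall: Variant A 624/2106 = 29.6%, the original 464/2648 = 17.5% → Variant A
Variant A wins overall and in every user group — no reversal.

Yes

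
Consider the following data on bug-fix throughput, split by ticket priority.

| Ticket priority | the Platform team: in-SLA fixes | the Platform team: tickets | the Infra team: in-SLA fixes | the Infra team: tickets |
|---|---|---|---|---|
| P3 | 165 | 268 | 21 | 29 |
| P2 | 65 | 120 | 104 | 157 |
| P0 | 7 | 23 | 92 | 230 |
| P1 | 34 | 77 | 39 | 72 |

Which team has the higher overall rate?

P3: the Platform team 165/268 = 61.6%, the Infra team 21/29 = 72.4% → the Infra team
P2: the Platform team 65/120 = 54.2%, the Infra team 104/157 = 66.2% → the Infra team
P0: the Platform team 7/23 = 30.4%, the Infra team 92/230 = 40.0% → the Infra team
P1: the Platform team 34/77 = 44.2%, the Infra team 39/72 = 54.2% → the Infra team
Overall: the Platform team 271/488 = 55.5%, the Infra team 256/488 = 52.5% → the Platform team
(The Infra team wins every ticket group but the Platform team wins overall — the Infra team's tickets skew toward the low-rate P0 group.)

the Platform team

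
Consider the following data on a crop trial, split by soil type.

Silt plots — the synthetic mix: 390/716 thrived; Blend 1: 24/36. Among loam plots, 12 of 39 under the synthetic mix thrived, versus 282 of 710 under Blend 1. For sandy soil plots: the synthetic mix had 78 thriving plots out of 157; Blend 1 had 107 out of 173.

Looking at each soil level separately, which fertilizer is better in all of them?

Blend 1

Silt: the synthetic mix 390/716 = 54.5%, Blend 1 24/36 = 66.7% → Blend 1
Loam: the synthetic mix 12/39 = 30.8%, Blend 1 282/710 = 39.7% → Blend 1
Sandy soil: the synthetic mix 78/157 = 49.7%, Blend 1 107/173 = 61.8% → Blend 1
Blend 1 has the higher rate in all 3 groups.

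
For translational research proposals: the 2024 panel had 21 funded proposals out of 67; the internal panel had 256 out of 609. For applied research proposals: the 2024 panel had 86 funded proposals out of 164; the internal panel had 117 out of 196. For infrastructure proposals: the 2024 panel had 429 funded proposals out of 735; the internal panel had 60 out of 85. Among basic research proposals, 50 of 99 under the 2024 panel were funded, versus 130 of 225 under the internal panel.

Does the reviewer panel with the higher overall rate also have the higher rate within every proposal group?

Translational research: the 2024 panel 21/67 = 31.3%, the internal panel 256/609 = 42.0% → the internal panel
Applied research: the 2024 panel 86/164 = 52.4%, the internal panel 117/196 = 59.7% → the internal panel
Infrastructure: the 2024 panel 429/735 = 58.4%, the internal panel 60/85 = 70.6% → the internal panel
Basic research: the 2024 panel 50/99 = 50.5%, the internal panel 130/225 = 57.8% → the internal panel
Overall: the 2024 panel 586/1065 = 55.0%, the internal panel 563/1115 = 50.5% → the 2024 panel
The internal panel wins each proposal group but the 2024 panel wins overall — the comparison reverses. The internal panel's proposals skew toward translational research, which has a lower base rate.

No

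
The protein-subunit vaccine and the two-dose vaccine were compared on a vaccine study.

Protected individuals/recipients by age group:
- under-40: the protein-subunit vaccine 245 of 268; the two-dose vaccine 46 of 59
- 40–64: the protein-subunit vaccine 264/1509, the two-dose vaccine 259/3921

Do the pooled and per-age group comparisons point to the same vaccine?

Yes

Under-40: the protein-subunit vaccine 245/268 = 91.4%, the two-dose vaccine 46/59 = 78.0% → the protein-subunit vaccine
40–64: the protein-subunit vaccine 264/1509 = 17.5%, the two-dose vaccine 259/3921 = 6.6% → the protein-subunit vaccine
Overall: the protein-subunit vaccine 509/1777 = 28.6%, the two-dose vaccine 305/3980 = 7.7% → the protein-subunit vaccine
The protein-subunit vaccine wins overall and in every age group — no reversal.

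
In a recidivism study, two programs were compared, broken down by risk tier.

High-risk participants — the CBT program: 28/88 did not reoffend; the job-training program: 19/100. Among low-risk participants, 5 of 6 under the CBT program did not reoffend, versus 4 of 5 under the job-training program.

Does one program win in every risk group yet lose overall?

No

High-risk: the CBT program 28/88 = 31.8%, the job-training program 19/100 = 19.0% → the CBT program
Low-risk: the CBT program 5/6 = 83.3%, the job-training program 4/5 = 80.0% → the CBT program
Overall: the CBT program 33/94 = 35.1%, the job-training program 23/105 = 21.9% → the CBT program
The CBT program wins overall and in every risk group — no reversal.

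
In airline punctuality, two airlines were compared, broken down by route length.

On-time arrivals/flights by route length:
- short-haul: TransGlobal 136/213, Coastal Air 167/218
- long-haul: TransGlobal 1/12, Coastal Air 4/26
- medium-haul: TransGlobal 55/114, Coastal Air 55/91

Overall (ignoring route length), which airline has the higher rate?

Short-haul: TransGlobal 136/213 = 63.8%, Coastal Air 167/218 = 76.6% → Coastal Air
Long-haul: TransGlobal 1/12 = 8.3%, Coastal Air 4/26 = 15.4% → Coastal Air
Medium-haul: TransGlobal 55/114 = 48.2%, Coastal Air 55/91 = 60.4% → Coastal Air
Overall: TransGlobal 192/339 = 56.6%, Coastal Air 226/335 = 67.5% → Coastal Air

Coastal Air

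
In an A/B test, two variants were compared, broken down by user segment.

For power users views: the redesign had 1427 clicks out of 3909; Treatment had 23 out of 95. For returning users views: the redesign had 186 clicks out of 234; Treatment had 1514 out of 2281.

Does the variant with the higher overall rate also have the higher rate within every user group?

Power users: the redesign 1427/3909 = 36.5%, Treatment 23/95 = 24.2% → the redesign
Returning users: the redesign 186/234 = 79.5%, Treatment 1514/2281 = 66.4% → the redesign
Overall: the redesign 1613/4143 = 38.9%, Treatment 1537/2376 = 64.7% → Treatment
The redesign wins each user group but Treatment wins overall — the comparison reverses. The redesign's views skew toward power users, which has a lower base rate.

No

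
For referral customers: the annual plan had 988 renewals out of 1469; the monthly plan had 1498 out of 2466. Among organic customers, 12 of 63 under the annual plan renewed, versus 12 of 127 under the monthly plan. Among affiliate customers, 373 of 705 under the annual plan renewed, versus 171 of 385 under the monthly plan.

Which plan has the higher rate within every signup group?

Referral: the annual plan 988/1469 = 67.3%, the monthly plan 1498/2466 = 60.7% → the annual plan
Organic: the annual plan 12/63 = 19.0%, the monthly plan 12/127 = 9.4% → the annual plan
Affiliate: the annual plan 373/705 = 52.9%, the monthly plan 171/385 = 44.4% → the annual plan
The annual plan has the higher rate in all 3 groups.

the annual plan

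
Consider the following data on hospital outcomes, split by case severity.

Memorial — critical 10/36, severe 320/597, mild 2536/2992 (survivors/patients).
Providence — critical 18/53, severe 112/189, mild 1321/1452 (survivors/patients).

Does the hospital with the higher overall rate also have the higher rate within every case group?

Critical: Memorial 10/36 = 27.8%, Providence 18/53 = 34.0% → Providence
Severe: Memorial 320/597 = 53.6%, Providence 112/189 = 59.3% → Providence
Mild: Memorial 2536/2992 = 84.8%, Providence 1321/1452 = 91.0% → Providence
Overall: Memorial 2866/3625 = 79.1%, Providence 1451/1694 = 85.7% → Providence
Providence wins overall and in every case group — no reversal.

Yes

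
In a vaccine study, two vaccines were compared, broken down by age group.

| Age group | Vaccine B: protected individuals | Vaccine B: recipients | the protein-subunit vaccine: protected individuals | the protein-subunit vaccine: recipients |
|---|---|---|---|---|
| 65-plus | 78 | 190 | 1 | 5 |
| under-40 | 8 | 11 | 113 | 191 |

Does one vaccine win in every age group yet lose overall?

65-plus: Vaccine B 78/190 = 41.1%, the protein-subunit vaccine 1/5 = 20.0% → Vaccine B
Under-40: Vaccine B 8/11 = 72.7%, the protein-subunit vaccine 113/191 = 59.2% → Vaccine B
Overall: Vaccine B 86/201 = 42.8%, the protein-subunit vaccine 114/196 = 58.2% → the protein-subunit vaccine
Vaccine B wins each age group but the protein-subunit vaccine wins overall — the comparison reverses. Vaccine B's recipients skew toward 65-plus, which has a lower base rate.

Yes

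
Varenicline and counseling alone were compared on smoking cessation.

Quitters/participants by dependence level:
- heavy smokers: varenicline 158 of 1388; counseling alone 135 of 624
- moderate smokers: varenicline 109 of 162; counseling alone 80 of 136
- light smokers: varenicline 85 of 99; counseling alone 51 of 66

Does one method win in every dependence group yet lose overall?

Heavy smokers: varenicline 158/1388 = 11.4%, counseling alone 135/624 = 21.6% → counseling alone
Moderate smokers: varenicline 109/162 = 67.3%, counseling alone 80/136 = 58.8% → varenicline
Light smokers: varenicline 85/99 = 85.9%, counseling alone 51/66 = 77.3% → varenicline
Overall: varenicline 352/1649 = 21.3%, counseling alone 266/826 = 32.2% → counseling alone
Neither sweeps: varenicline wins 2 of 3 groups, counseling alone wins 1. Counseling alone wins overall but not every group — no Simpson reversal.

No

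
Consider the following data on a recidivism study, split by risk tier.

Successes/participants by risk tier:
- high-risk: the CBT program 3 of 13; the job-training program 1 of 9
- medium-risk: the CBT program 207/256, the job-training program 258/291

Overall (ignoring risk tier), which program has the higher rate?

the job-training program

High-risk: the CBT program 3/13 = 23.1%, the job-training program 1/9 = 11.1% → the CBT program
Medium-risk: the CBT program 207/256 = 80.9%, the job-training program 258/291 = 88.7% → the job-training program
Overall: the CBT program 210/269 = 78.1%, the job-training program 259/300 = 86.3% → the job-training program
(Neither sweeps every risk group, but the job-training program has the higher pooled rate.)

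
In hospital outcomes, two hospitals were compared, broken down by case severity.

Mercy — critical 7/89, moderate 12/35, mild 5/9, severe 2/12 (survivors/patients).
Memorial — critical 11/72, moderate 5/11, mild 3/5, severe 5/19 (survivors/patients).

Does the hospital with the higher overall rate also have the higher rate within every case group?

Critical: Mercy 7/89 = 7.9%, Memorial 11/72 = 15.3% → Memorial
Moderate: Mercy 12/35 = 34.3%, Memorial 5/11 = 45.5% → Memorial
Mild: Mercy 5/9 = 55.6%, Memorial 3/5 = 60.0% → Memorial
Severe: Mercy 2/12 = 16.7%, Memorial 5/19 = 26.3% → Memorial
Overall: Mercy 26/145 = 17.9%, Memorial 24/107 = 22.4% → Memorial
Memorial wins overall and in every case group — no reversal.

Yes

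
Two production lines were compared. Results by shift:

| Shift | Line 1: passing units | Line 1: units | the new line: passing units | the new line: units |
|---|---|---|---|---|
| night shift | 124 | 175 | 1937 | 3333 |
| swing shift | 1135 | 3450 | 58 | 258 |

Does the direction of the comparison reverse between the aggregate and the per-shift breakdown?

Yes

Night shift: Line 1 124/175 = 70.9%, the new line 1937/3333 = 58.1% → Line 1
Swing shift: Line 1 1135/3450 = 32.9%, the new line 58/258 = 22.5% → Line 1
Overall: Line 1 1259/3625 = 34.7%, the new line 1995/3591 = 55.6% → the new line
Line 1 wins each shift group but the new line wins overall — the comparison reverses. Line 1's units skew toward swing shift, which has a lower base rate.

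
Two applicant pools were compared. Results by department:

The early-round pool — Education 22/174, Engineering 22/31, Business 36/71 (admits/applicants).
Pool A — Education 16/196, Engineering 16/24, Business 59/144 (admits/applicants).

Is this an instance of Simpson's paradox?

No

Education: the early-round pool 22/174 = 12.6%, Pool A 16/196 = 8.2% → the early-round pool
Engineering: the early-round pool 22/31 = 71.0%, Pool A 16/24 = 66.7% → the early-round pool
Business: the early-round pool 36/71 = 50.7%, Pool A 59/144 = 41.0% → the early-round pool
Overall: the early-round pool 80/276 = 29.0%, Pool A 91/364 = 25.0% → the early-round pool
The early-round pool wins overall and in every department group — no reversal.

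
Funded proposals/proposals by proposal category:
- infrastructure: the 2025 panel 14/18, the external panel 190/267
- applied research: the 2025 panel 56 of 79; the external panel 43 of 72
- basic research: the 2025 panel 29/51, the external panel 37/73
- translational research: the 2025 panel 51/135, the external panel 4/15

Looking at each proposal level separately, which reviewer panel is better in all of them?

Infrastructure: the 2025 panel 14/18 = 77.8%, the external panel 190/267 = 71.2% → the 2025 panel
Applied research: the 2025 panel 56/79 = 70.9%, the external panel 43/72 = 59.7% → the 2025 panel
Basic research: the 2025 panel 29/51 = 56.9%, the external panel 37/73 = 50.7% → the 2025 panel
Translational research: the 2025 panel 51/135 = 37.8%, the external panel 4/15 = 26.7% → the 2025 panel
The 2025 panel has the higher rate in all 4 groups.

the 2025 panel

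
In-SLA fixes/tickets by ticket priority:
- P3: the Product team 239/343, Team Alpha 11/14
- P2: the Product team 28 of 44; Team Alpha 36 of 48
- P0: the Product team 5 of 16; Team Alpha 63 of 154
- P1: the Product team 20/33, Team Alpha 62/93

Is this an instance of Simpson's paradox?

Yes

P3: the Product team 239/343 = 69.7%, Team Alpha 11/14 = 78.6% → Team Alpha
P2: the Product team 28/44 = 63.6%, Team Alpha 36/48 = 75.0% → Team Alpha
P0: the Product team 5/16 = 31.2%, Team Alpha 63/154 = 40.9% → Team Alpha
P1: the Product team 20/33 = 60.6%, Team Alpha 62/93 = 66.7% → Team Alpha
Overall: the Product team 292/436 = 67.0%, Team Alpha 172/309 = 55.7% → the Product team
Team Alpha wins each ticket group but the Product team wins overall — the comparison reverses. Team Alpha's tickets skew toward P0, which has a lower base rate.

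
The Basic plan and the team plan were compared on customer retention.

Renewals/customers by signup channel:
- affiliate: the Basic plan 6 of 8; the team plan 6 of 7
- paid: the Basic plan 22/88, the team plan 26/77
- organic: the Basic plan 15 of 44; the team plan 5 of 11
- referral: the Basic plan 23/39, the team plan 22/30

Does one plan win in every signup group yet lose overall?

No

Affiliate: the Basic plan 6/8 = 75.0%, the team plan 6/7 = 85.7% → the team plan
Paid: the Basic plan 22/88 = 25.0%, the team plan 26/77 = 33.8% → the team plan
Organic: the Basic plan 15/44 = 34.1%, the team plan 5/11 = 45.5% → the team plan
Referral: the Basic plan 23/39 = 59.0%, the team plan 22/30 = 73.3% → the team plan
Overall: the Basic plan 66/179 = 36.9%, the team plan 59/125 = 47.2% → the team plan
The team plan wins overall and in every signup group — no reversal.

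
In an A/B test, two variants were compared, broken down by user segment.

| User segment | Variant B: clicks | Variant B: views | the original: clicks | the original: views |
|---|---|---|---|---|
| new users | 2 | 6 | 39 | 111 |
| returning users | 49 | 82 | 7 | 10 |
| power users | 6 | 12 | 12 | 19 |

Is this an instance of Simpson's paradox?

New users: Variant B 2/6 = 33.3%, the original 39/111 = 35.1% → the original
Returning users: Variant B 49/82 = 59.8%, the original 7/10 = 70.0% → the original
Power users: Variant B 6/12 = 50.0%, the original 12/19 = 63.2% → the original
Overall: Variant B 57/100 = 57.0%, the original 58/140 = 41.4% → Variant B
The original wins each user group but Variant B wins overall — the comparison reverses. The original's views skew toward new users, which has a lower base rate.

Yes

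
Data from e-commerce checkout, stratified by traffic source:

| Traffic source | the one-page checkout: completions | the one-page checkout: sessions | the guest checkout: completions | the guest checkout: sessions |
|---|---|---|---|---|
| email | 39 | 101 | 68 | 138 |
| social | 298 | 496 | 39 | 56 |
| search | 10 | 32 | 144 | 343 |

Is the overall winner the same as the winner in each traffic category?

No

Email: the one-page checkout 39/101 = 38.6%, the guest checkout 68/138 = 49.3% → the guest checkout
Social: the one-page checkout 298/496 = 60.1%, the guest checkout 39/56 = 69.6% → the guest checkout
Search: the one-page checkout 10/32 = 31.2%, the guest checkout 144/343 = 42.0% → the guest checkout
Overall: the one-page checkout 347/629 = 55.2%, the guest checkout 251/537 = 46.7% → the one-page checkout
The guest checkout wins each traffic group but the one-page checkout wins overall — the comparison reverses. The guest checkout's sessions skew toward search, which has a lower base rate.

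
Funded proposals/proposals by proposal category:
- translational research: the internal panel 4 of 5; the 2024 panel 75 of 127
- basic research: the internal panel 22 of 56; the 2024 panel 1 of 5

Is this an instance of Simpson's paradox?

Translational research: the internal panel 4/5 = 80.0%, the 2024 panel 75/127 = 59.1% → the internal panel
Basic research: the internal panel 22/56 = 39.3%, the 2024 panel 1/5 = 20.0% → the internal panel
Overall: the internal panel 26/61 = 42.6%, the 2024 panel 76/132 = 57.6% → the 2024 panel
The internal panel wins each proposal group but the 2024 panel wins overall — the comparison reverses. The internal panel's proposals skew toward basic research, which has a lower base rate.

Yes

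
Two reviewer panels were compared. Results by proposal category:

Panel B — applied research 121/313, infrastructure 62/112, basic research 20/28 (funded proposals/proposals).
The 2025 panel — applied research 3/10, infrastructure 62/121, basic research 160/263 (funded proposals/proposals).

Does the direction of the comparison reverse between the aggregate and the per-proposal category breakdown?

Applied research: Panel B 121/313 = 38.7%, the 2025 panel 3/10 = 30.0% → Panel B
Infrastructure: Panel B 62/112 = 55.4%, the 2025 panel 62/121 = 51.2% → Panel B
Basic research: Panel B 20/28 = 71.4%, the 2025 panel 160/263 = 60.8% → Panel B
Overall: Panel B 203/453 = 44.8%, the 2025 panel 225/394 = 57.1% → the 2025 panel
Panel B wins each proposal group but the 2025 panel wins overall — the comparison reverses. Panel B's proposals skew toward applied research, which has a lower base rate.

Yes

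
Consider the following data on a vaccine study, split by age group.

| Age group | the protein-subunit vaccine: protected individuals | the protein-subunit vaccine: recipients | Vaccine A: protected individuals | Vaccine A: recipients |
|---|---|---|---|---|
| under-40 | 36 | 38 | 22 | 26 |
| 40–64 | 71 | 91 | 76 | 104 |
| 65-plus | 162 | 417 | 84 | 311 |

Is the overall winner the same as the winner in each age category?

Under-40: the protein-subunit vaccine 36/38 = 94.7%, Vaccine A 22/26 = 84.6% → the protein-subunit vaccine
40–64: the protein-subunit vaccine 71/91 = 78.0%, Vaccine A 76/104 = 73.1% → the protein-subunit vaccine
65-plus: the protein-subunit vaccine 162/417 = 38.8%, Vaccine A 84/311 = 27.0% → the protein-subunit vaccine
Overall: the protein-subunit vaccine 269/546 = 49.3%, Vaccine A 182/441 = 41.3% → the protein-subunit vaccine
The protein-subunit vaccine wins overall and in every age group — no reversal.

Yes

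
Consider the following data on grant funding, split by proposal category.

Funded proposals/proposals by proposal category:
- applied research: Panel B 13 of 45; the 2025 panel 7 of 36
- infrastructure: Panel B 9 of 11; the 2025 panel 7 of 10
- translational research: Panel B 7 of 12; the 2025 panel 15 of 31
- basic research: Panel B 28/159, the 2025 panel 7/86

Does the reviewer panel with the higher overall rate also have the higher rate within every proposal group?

Yes

Applied research: Panel B 13/45 = 28.9%, the 2025 panel 7/36 = 19.4% → Panel B
Infrastructure: Panel B 9/11 = 81.8%, the 2025 panel 7/10 = 70.0% → Panel B
Translational research: Panel B 7/12 = 58.3%, the 2025 panel 15/31 = 48.4% → Panel B
Basic research: Panel B 28/159 = 17.6%, the 2025 panel 7/86 = 8.1% → Panel B
Overall: Panel B 57/227 = 25.1%, the 2025 panel 36/163 = 22.1% → Panel B
Panel B wins overall and in every proposal group — no reversal.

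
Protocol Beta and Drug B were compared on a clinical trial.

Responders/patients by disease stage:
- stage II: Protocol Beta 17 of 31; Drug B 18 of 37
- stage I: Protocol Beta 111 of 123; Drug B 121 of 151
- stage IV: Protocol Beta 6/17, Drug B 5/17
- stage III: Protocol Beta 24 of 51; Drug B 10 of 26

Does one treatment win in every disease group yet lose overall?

Stage II: Protocol Beta 17/31 = 54.8%, Drug B 18/37 = 48.6% → Protocol Beta
Stage I: Protocol Beta 111/123 = 90.2%, Drug B 121/151 = 80.1% → Protocol Beta
Stage IV: Protocol Beta 6/17 = 35.3%, Drug B 5/17 = 29.4% → Protocol Beta
Stage III: Protocol Beta 24/51 = 47.1%, Drug B 10/26 = 38.5% → Protocol Beta
Overall: Protocol Beta 158/222 = 71.2%, Drug B 154/231 = 66.7% → Protocol Beta
Protocol Beta wins overall and in every disease group — no reversal.

No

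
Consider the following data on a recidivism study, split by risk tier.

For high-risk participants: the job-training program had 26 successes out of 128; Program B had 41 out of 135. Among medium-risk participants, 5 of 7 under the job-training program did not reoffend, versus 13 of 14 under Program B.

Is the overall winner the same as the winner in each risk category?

High-risk: the job-training program 26/128 = 20.3%, Program B 41/135 = 30.4% → Program B
Medium-risk: the job-training program 5/7 = 71.4%, Program B 13/14 = 92.9% → Program B
Overall: the job-training program 31/135 = 23.0%, Program B 54/149 = 36.2% → Program B
Program B wins overall and in every risk group — no reversal.

Yes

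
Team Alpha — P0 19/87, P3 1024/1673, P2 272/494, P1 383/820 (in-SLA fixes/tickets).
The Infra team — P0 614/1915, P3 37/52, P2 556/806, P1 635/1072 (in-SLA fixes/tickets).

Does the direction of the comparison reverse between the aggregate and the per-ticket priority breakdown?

Yes

P0: Team Alpha 19/87 = 21.8%, the Infra team 614/1915 = 32.1% → the Infra team
P3: Team Alpha 1024/1673 = 61.2%, the Infra team 37/52 = 71.2% → the Infra team
P2: Team Alpha 272/494 = 55.1%, the Infra team 556/806 = 69.0% → the Infra team
P1: Team Alpha 383/820 = 46.7%, the Infra team 635/1072 = 59.2% → the Infra team
Overall: Team Alpha 1698/3074 = 55.2%, the Infra team 1842/3845 = 47.9% → Team Alpha
The Infra team wins each ticket group but Team Alpha wins overall — the comparison reverses. The Infra team's tickets skew toward P0, which has a lower base rate.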